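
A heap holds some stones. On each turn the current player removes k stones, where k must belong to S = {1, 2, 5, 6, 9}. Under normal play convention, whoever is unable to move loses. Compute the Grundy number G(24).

n :  0  1  2  3  4  5  6  7  8  9 10 11 12 13 14 15 16 17 18 19 20 21 22 23 24
G :  0  1  2  0  1  2  3  0  1  2  0  1  2  3  0  1  2  0  1  2  3  0  1  2  0

0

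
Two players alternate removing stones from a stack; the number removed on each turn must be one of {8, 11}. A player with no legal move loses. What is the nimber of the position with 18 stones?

2

G(0) = 0
G(1) = mex{} = 0
G(2) = mex{} = 0
G(3) = mex{} = 0
G(4) = mex{} = 0
G(5) = mex{} = 0
G(6) = mex{} = 0
G(7) = mex{} = 0
G(8) = mex{0} = 1
G(9) = mex{0} = 1
G(10) = mex{0} = 1
G(11) = mex{0,0} = 1
G(12) = mex{0,0} = 1
G(13) = mex{0,0} = 1
G(14) = mex{0,0} = 1
G(15) = mex{0,0} = 1
G(16) = mex{1,0} = 2
G(17) = mex{1,0} = 2
G(18) = mex{1,0} = 2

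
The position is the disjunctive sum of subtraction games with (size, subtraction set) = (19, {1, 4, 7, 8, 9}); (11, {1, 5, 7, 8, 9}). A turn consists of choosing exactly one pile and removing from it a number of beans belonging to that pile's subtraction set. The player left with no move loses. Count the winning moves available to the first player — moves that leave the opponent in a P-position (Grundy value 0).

Pile A, S = {1, 4, 7, 8, 9}:
n :  0  1  2  3  4  5  6  7  8  9 10 11 12 13 14 15 16 17 18 19
G :  0  1  0  1  2  0  1  2  3  2  3  4  5  3  4  0  1  0  1  2
G_A(19) = 2.
Pile B, S = {1, 5, 7, 8, 9}:
G(0) = 0
G(1) = mex{0} = 1
G(2) = mex{1} = 0
G(3) = mex{0} = 1
G(4) = mex{1} = 0
G(5) = mex{0,0} = 1
G(6) = mex{1,1} = 0
G(7) = mex{0,0,0} = 1
G(8) = mex{1,1,1,0} = 2
G(9) = mex{2,0,0,1,0} = 3
G(10) = mex{3,1,1,0,1} = 2
G(11) = mex{2,0,0,1,0} = 3
G_B(11) = 3.
Combined Grundy value = 2 ⊕ 3 = 1.
A winning move leaves total XOR = 0, i.e. changes one component's Grundy value g to g ⊕ X where X is the current total.
Pile A: need g' = 2⊕1 = 3. Options: 19−1→G=1, 19−4→G=0, 19−7→G=5, 19−8→G=4, 19−9→G=3. Hits: 1.
Pile B: need g' = 3⊕1 = 2. Options: 11−1→G=2, 11−5→G=0, 11−7→G=0, 11−8→G=1, 11−9→G=0. Hits: 1.

2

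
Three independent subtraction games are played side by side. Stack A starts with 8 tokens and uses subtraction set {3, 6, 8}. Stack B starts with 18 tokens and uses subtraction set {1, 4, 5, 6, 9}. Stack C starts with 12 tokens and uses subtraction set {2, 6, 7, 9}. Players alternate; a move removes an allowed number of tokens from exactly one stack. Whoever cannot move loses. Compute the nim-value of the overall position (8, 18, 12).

Stack A, S = {3, 6, 8}:
n : 0 1 2 3 4 5 6 7 8
G : 0 0 0 1 1 1 2 2 2
G_A(8) = 2.
Stack B, S = {1, 4, 5, 6, 9}:
n :  0  1  2  3  4  5  6  7  8  9 10 11 12 13 14 15 16 17 18
G :  0  1  0  1  2  3  2  3  4  5  0  1  0  1  2  3  2  3  4
G_B(18) = 4.
Stack C, S = {2, 6, 7, 9}:
n :  0  1  2  3  4  5  6  7  8  9 10 11 12
G :  0  0  1  1  0  0  1  1  2  2  3  3  2
G_C(12) = 2.
Combined Grundy value = 2 ⊕ 4 ⊕ 2 = 4.

4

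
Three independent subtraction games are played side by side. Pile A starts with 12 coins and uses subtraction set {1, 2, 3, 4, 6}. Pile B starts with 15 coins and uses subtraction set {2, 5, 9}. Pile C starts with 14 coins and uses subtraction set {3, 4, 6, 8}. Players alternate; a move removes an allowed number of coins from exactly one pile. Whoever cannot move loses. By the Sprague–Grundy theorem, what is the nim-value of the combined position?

3

Pile A, S = {1, 2, 3, 4, 6}:
G(0) = 0
G(1) = mex{0} = 1
G(2) = mex{1,0} = 2
G(3) = mex{2,1,0} = 3
G(4) = mex{3,2,1,0} = 4
G(5) = mex{4,3,2,1} = 0
G(6) = mex{0,4,3,2,0} = 1
G(7) = mex{1,0,4,3,1} = 2
G(8) = mex{2,1,0,4,2} = 3
G(9) = mex{3,2,1,0,3} = 4
G(10) = mex{4,3,2,1,4} = 0
G(11) = mex{0,4,3,2,0} = 1
G(12) = mex{1,0,4,3,1} = 2
G_A(12) = 2.
Pile B, S = {2, 5, 9}:
n :  0  1  2  3  4  5  6  7  8  9 10 11 12 13 14 15
G :  0  0  1  1  0  2  1  0  0  1  1  0  2  1  0  0
G_B(15) = 0.
Pile C, S = {3, 4, 6, 8}:
G(0) = 0
G(1) = mex{} = 0
G(2) = mex{} = 0
G(3) = mex{0} = 1
G(4) = mex{0,0} = 1
G(5) = mex{0,0} = 1
G(6) = mex{1,0,0} = 2
G(7) = mex{1,1,0} = 2
G(8) = mex{1,1,0,0} = 2
G(9) = mex{2,1,1,0} = 3
G(10) = mex{2,2,1,0} = 3
G(11) = mex{2,2,1,1} = 0
G(12) = mex{3,2,2,1} = 0
G(13) = mex{3,3,2,1} = 0
G(14) = mex{0,3,2,2} = 1
G_C(14) = 1.
Combined Grundy value = 2 ⊕ 0 ⊕ 1 = 3.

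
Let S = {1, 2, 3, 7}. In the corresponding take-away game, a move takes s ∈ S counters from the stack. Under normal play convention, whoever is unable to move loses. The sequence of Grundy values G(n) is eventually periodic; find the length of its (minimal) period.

G(0) = 0
G(1) = mex{0} = 1
G(2) = mex{1,0} = 2
G(3) = mex{2,1,0} = 3
G(4) = mex{3,2,1} = 0
G(5) = mex{0,3,2} = 1
G(6) = mex{1,0,3} = 2
G(7) = mex{2,1,0,0} = 3
G(8) = mex{3,2,1,1} = 0
G(9) = mex{0,3,2,2} = 1
G(10) = mex{1,0,3,3} = 2
G(11) = mex{2,1,0,0} = 3
G(12) = mex{3,2,1,1} = 0
G(13) = mex{0,3,2,2} = 1
G(14) = mex{1,0,3,3} = 2
G(n+4) = G(n) holds for n = 0,…,6 (a full window of length max(S) = 7), so the sequence is purely periodic with period 4.

4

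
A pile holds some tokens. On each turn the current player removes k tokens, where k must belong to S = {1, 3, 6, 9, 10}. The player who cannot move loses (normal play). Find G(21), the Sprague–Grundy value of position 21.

2

G(0) = 0
G(1) = mex{0} = 1
G(2) = mex{1} = 0
G(3) = mex{0,0} = 1
G(4) = mex{1,1} = 0
G(5) = mex{0,0} = 1
G(6) = mex{1,1,0} = 2
G(7) = mex{2,0,1} = 3
G(8) = mex{3,1,0} = 2
G(9) = mex{2,2,1,0} = 3
G(10) = mex{3,3,0,1,0} = 2
G(11) = mex{2,2,1,0,1} = 3
G(12) = mex{3,3,2,1,0} = 4
G(13) = mex{4,2,3,0,1} = 5
G(14) = mex{5,3,2,1,0} = 4
G(15) = mex{4,4,3,2,1} = 0
G(16) = mex{0,5,2,3,2} = 1
G(17) = mex{1,4,3,2,3} = 0
G(18) = mex{0,0,4,3,2} = 1
G(19) = mex{1,1,5,2,3} = 0
G(20) = mex{0,0,4,3,2} = 1
G(21) = mex{1,1,0,4,3} = 2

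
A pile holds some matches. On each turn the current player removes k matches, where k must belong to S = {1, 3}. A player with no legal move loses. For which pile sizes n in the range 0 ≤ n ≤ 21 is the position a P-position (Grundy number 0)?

n :  0  1  2  3  4  5  6  7  8  9 10 11 12 13 14 15 16 17 18 19 20 21
G :  0  1  0  1  0  1  0  1  0  1  0  1  0  1  0  1  0  1  0  1  0  1
P-positions are exactly the n with G(n) = 0.

0, 2, 4, 6, 8, 10, 12, 14, 16, 18, 20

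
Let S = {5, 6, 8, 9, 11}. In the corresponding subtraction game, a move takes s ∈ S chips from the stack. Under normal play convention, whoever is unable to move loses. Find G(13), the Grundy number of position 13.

n :  0  1  2  3  4  5  6  7  8  9 10 11 12 13
G :  0  0  0  0  0  1  1  1  1  1  2  2  2  2

2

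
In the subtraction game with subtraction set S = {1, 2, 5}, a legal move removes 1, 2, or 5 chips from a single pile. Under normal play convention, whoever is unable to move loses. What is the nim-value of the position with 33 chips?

0

G(0) = 0
G(1) = mex{0} = 1
G(2) = mex{1,0} = 2
G(3) = mex{2,1} = 0
G(4) = mex{0,2} = 1
G(5) = mex{1,0,0} = 2
G(6) = mex{2,1,1} = 0
G(7) = mex{0,2,2} = 1
G(8) = mex{1,0,0} = 2
G(9) = mex{2,1,1} = 0
G(10) = mex{0,2,2} = 1
G(11) = mex{1,0,0} = 2
G(12) = mex{2,1,1} = 0
G(13) = mex{0,2,2} = 1
G(14) = mex{1,0,0} = 2
G(15) = mex{2,1,1} = 0
G(16) = mex{0,2,2} = 1
G(17) = mex{1,0,0} = 2
G(18) = mex{2,1,1} = 0
G(19) = mex{0,2,2} = 1
G(20) = mex{1,0,0} = 2
G(21) = mex{2,1,1} = 0
G(22) = mex{0,2,2} = 1
G(23) = mex{1,0,0} = 2
G(24) = mex{2,1,1} = 0
G(25) = mex{0,2,2} = 1
G(26) = mex{1,0,0} = 2
G(27) = mex{2,1,1} = 0
G(28) = mex{0,2,2} = 1
G(29) = mex{1,0,0} = 2
G(30) = mex{2,1,1} = 0
G(31) = mex{0,2,2} = 1
G(32) = mex{1,0,0} = 2
G(33) = mex{2,1,1} = 0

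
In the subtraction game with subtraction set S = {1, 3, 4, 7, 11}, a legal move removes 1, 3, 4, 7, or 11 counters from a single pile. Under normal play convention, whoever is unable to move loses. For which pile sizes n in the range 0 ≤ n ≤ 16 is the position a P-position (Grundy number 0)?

0, 2, 8, 10, 16

G(0) = 0
G(1) = mex{0} = 1
G(2) = mex{1} = 0
G(3) = mex{0,0} = 1
G(4) = mex{1,1,0} = 2
G(5) = mex{2,0,1} = 3
G(6) = mex{3,1,0} = 2
G(7) = mex{2,2,1,0} = 3
G(8) = mex{3,3,2,1} = 0
G(9) = mex{0,2,3,0} = 1
G(10) = mex{1,3,2,1} = 0
G(11) = mex{0,0,3,2,0} = 1
G(12) = mex{1,1,0,3,1} = 2
G(13) = mex{2,0,1,2,0} = 3
G(14) = mex{3,1,0,3,1} = 2
G(15) = mex{2,2,1,0,2} = 3
G(16) = mex{3,3,2,1,3} = 0
P-positions are exactly the n with G(n) = 0.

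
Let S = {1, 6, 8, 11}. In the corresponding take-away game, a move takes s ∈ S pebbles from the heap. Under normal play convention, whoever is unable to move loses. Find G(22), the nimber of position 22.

1

n :  0  1  2  3  4  5  6  7  8  9 10 11 12 13 14 15 16 17 18 19 20 21 22
G :  0  1  0  1  0  1  2  0  1  0  1  2  3  2  0  1  0  1  2  0  1  0  1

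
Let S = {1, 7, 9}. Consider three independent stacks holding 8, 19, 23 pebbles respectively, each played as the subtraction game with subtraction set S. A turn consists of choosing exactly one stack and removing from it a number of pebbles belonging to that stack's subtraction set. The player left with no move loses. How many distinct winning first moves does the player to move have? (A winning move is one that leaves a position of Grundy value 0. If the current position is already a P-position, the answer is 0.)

All stacks use S = {1, 7, 9}:
G(0) = 0
G(1) = mex{0} = 1
G(2) = mex{1} = 0
G(3) = mex{0} = 1
G(4) = mex{1} = 0
G(5) = mex{0} = 1
G(6) = mex{1} = 0
G(7) = mex{0,0} = 1
G(8) = mex{1,1} = 0
G(9) = mex{0,0,0} = 1
G(10) = mex{1,1,1} = 0
G(11) = mex{0,0,0} = 1
G(12) = mex{1,1,1} = 0
G(13) = mex{0,0,0} = 1
G(14) = mex{1,1,1} = 0
G(15) = mex{0,0,0} = 1
G(16) = mex{1,1,1} = 0
G(17) = mex{0,0,0} = 1
G(18) = mex{1,1,1} = 0
G(19) = mex{0,0,0} = 1
G(20) = mex{1,1,1} = 0
G(21) = mex{0,0,0} = 1
G(22) = mex{1,1,1} = 0
G(23) = mex{0,0,0} = 1
Stack A: G(8) = 0.
Stack B: G(19) = 1.
Stack C: G(23) = 1.
Combined Grundy value = 0 ⊕ 1 ⊕ 1 = 0.
A winning move leaves total XOR = 0, i.e. changes one component's Grundy value g to g ⊕ X where X is the current total.
Stack A: target g' = 0⊕0 = 0, but every legal move changes the Grundy value (mex property), so 0 moves.
Stack B: target g' = 1⊕0 = 1, but every legal move changes the Grundy value (mex property), so 0 moves.
Stack C: target g' = 1⊕0 = 1, but every legal move changes the Grundy value (mex property), so 0 moves.

0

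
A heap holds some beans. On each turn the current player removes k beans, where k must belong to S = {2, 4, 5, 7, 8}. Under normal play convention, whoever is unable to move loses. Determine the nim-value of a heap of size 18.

4

n :  0  1  2  3  4  5  6  7  8  9 10 11 12 13 14 15 16 17 18
G :  0  0  1  1  2  2  3  3  4  4  0  0  1  1  2  2  3  3  4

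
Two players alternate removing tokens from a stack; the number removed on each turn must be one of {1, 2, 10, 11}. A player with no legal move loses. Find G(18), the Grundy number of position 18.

0

n :  0  1  2  3  4  5  6  7  8  9 10 11 12 13 14 15 16 17 18
G :  0  1  2  0  1  2  0  1  2  0  1  2  0  1  2  0  1  2  0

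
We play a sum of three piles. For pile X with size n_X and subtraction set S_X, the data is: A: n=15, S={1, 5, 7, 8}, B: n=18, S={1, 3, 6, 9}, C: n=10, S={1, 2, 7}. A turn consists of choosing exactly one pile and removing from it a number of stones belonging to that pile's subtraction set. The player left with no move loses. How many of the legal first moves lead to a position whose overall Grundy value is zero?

Pile A, S = {1, 5, 7, 8}:
G(0) = 0
G(1) = mex{0} = 1
G(2) = mex{1} = 0
G(3) = mex{0} = 1
G(4) = mex{1} = 0
G(5) = mex{0,0} = 1
G(6) = mex{1,1} = 0
G(7) = mex{0,0,0} = 1
G(8) = mex{1,1,1,0} = 2
G(9) = mex{2,0,0,1} = 3
G(10) = mex{3,1,1,0} = 2
G(11) = mex{2,0,0,1} = 3
G(12) = mex{3,1,1,0} = 2
G(13) = mex{2,2,0,1} = 3
G(14) = mex{3,3,1,0} = 2
G(15) = mex{2,2,2,1} = 0
G_A(15) = 0.
Pile B, S = {1, 3, 6, 9}:
n :  0  1  2  3  4  5  6  7  8  9 10 11 12 13 14 15 16 17 18
G :  0  1  0  1  0  1  2  3  2  3  2  3  0  1  0  1  0  1  2
G_B(18) = 2.
Pile C, S = {1, 2, 7}:
n :  0  1  2  3  4  5  6  7  8  9 10
G :  0  1  2  0  1  2  0  1  2  0  1
G_C(10) = 1.
Combined Grundy value = 0 ⊕ 2 ⊕ 1 = 3.
A winning move leaves total XOR = 0, i.e. changes one component's Grundy value g to g ⊕ X where X is the current total.
Pile A: need g' = 0⊕3 = 3. Options: 15−1→G=2, 15−5→G=2, 15−7→G=2, 15−8→G=1. Hits: 0.
Pile B: need g' = 2⊕3 = 1. Options: 18−1→G=1, 18−3→G=1, 18−6→G=0, 18−9→G=3. Hits: 2.
Pile C: need g' = 1⊕3 = 2. Options: 10−1→G=0, 10−2→G=2, 10−7→G=0. Hits: 1.

3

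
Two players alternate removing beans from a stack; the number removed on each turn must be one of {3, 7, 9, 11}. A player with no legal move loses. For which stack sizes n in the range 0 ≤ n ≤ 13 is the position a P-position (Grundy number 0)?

0, 1, 2, 6

G(0) = 0
G(1) = mex{} = 0
G(2) = mex{} = 0
G(3) = mex{0} = 1
G(4) = mex{0} = 1
G(5) = mex{0} = 1
G(6) = mex{1} = 0
G(7) = mex{1,0} = 2
G(8) = mex{1,0} = 2
G(9) = mex{0,0,0} = 1
G(10) = mex{2,1,0} = 3
G(11) = mex{2,1,0,0} = 3
G(12) = mex{1,1,1,0} = 2
G(13) = mex{3,0,1,0} = 2
P-positions are exactly the n with G(n) = 0.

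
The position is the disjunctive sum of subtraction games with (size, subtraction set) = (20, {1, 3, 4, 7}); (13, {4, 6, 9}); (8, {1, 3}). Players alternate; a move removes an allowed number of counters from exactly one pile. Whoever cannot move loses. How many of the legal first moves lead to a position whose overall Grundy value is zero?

Pile A, S = {1, 3, 4, 7}:
G(0) = 0
G(1) = mex{0} = 1
G(2) = mex{1} = 0
G(3) = mex{0,0} = 1
G(4) = mex{1,1,0} = 2
G(5) = mex{2,0,1} = 3
G(6) = mex{3,1,0} = 2
G(7) = mex{2,2,1,0} = 3
G(8) = mex{3,3,2,1} = 0
G(9) = mex{0,2,3,0} = 1
G(10) = mex{1,3,2,1} = 0
G(11) = mex{0,0,3,2} = 1
G(12) = mex{1,1,0,3} = 2
G(13) = mex{2,0,1,2} = 3
G(14) = mex{3,1,0,3} = 2
G(15) = mex{2,2,1,0} = 3
G(16) = mex{3,3,2,1} = 0
G(17) = mex{0,2,3,0} = 1
G(18) = mex{1,3,2,1} = 0
G(19) = mex{0,0,3,2} = 1
G(20) = mex{1,1,0,3} = 2
G_A(20) = 2.
Pile B, S = {4, 6, 9}:
G(0) = 0
G(1) = mex{} = 0
G(2) = mex{} = 0
G(3) = mex{} = 0
G(4) = mex{0} = 1
G(5) = mex{0} = 1
G(6) = mex{0,0} = 1
G(7) = mex{0,0} = 1
G(8) = mex{1,0} = 2
G(9) = mex{1,0,0} = 2
G(10) = mex{1,1,0} = 2
G(11) = mex{1,1,0} = 2
G(12) = mex{2,1,0} = 3
G(13) = mex{2,1,1} = 0
G_B(13) = 0.
Pile C, S = {1, 3}:
n : 0 1 2 3 4 5 6 7 8
G : 0 1 0 1 0 1 0 1 0
G_C(8) = 0.
Combined Grundy value = 2 ⊕ 0 ⊕ 0 = 2.
A winning move leaves total XOR = 0, i.e. changes one component's Grundy value g to g ⊕ X where X is the current total.
Pile A: need g' = 2⊕2 = 0. Options: 20−1→G=1, 20−3→G=1, 20−4→G=0, 20−7→G=3. Hits: 1.
Pile B: need g' = 0⊕2 = 2. Options: 13−4→G=2, 13−6→G=1, 13−9→G=1. Hits: 1.
Pile C: need g' = 0⊕2 = 2. Options: 8−1→G=1, 8−3→G=1. Hits: 0.

2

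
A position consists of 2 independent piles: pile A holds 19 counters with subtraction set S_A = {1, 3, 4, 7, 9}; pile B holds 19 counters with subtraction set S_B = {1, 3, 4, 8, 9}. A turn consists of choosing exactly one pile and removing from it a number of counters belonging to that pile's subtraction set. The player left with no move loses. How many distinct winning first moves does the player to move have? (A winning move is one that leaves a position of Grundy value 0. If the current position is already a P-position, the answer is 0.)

4

Pile A, S = {1, 3, 4, 7, 9}:
G(0) = 0
G(1) = mex{0} = 1
G(2) = mex{1} = 0
G(3) = mex{0,0} = 1
G(4) = mex{1,1,0} = 2
G(5) = mex{2,0,1} = 3
G(6) = mex{3,1,0} = 2
G(7) = mex{2,2,1,0} = 3
G(8) = mex{3,3,2,1} = 0
G(9) = mex{0,2,3,0,0} = 1
G(10) = mex{1,3,2,1,1} = 0
G(11) = mex{0,0,3,2,0} = 1
G(12) = mex{1,1,0,3,1} = 2
G(13) = mex{2,0,1,2,2} = 3
G(14) = mex{3,1,0,3,3} = 2
G(15) = mex{2,2,1,0,2} = 3
G(16) = mex{3,3,2,1,3} = 0
G(17) = mex{0,2,3,0,0} = 1
G(18) = mex{1,3,2,1,1} = 0
G(19) = mex{0,0,3,2,0} = 1
G_A(19) = 1.
Pile B, S = {1, 3, 4, 8, 9}:
n :  0  1  2  3  4  5  6  7  8  9 10 11 12 13 14 15 16 17 18 19
G :  0  1  0  1  2  3  2  0  1  4  3  2  0  1  0  1  2  3  2  0
G_B(19) = 0.
Combined Grundy value = 1 ⊕ 0 = 1.
A winning move leaves total XOR = 0, i.e. changes one component's Grundy value g to g ⊕ X where X is the current total.
Pile A: need g' = 1⊕1 = 0. Options: 19−1→G=0, 19−3→G=0, 19−4→G=3, 19−7→G=2, 19−9→G=0. Hits: 3.
Pile B: need g' = 0⊕1 = 1. Options: 19−1→G=2, 19−3→G=2, 19−4→G=1, 19−8→G=2, 19−9→G=3. Hits: 1.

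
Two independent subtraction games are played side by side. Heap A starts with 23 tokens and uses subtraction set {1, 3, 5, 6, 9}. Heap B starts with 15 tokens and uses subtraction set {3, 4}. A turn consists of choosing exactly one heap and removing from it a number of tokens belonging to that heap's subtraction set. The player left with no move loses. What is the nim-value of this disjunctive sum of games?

3

Heap A, S = {1, 3, 5, 6, 9}:
n :  0  1  2  3  4  5  6  7  8  9 10 11 12 13 14 15 16 17 18 19 20 21 22 23
G :  0  1  0  1  0  1  2  3  2  3  2  3  0  1  0  1  0  1  2  3  2  3  2  3
G_A(23) = 3.
Heap B, S = {3, 4}:
n :  0  1  2  3  4  5  6  7  8  9 10 11 12 13 14 15
G :  0  0  0  1  1  1  2  0  0  0  1  1  1  2  0  0
G_B(15) = 0.
Combined Grundy value = 3 ⊕ 0 = 3.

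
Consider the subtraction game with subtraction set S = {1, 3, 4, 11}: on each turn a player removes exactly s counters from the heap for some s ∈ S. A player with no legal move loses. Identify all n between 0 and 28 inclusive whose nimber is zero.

G(0) = 0
G(1) = mex{0} = 1
G(2) = mex{1} = 0
G(3) = mex{0,0} = 1
G(4) = mex{1,1,0} = 2
G(5) = mex{2,0,1} = 3
G(6) = mex{3,1,0} = 2
G(7) = mex{2,2,1} = 0
G(8) = mex{0,3,2} = 1
G(9) = mex{1,2,3} = 0
G(10) = mex{0,0,2} = 1
G(11) = mex{1,1,0,0} = 2
G(12) = mex{2,0,1,1} = 3
G(13) = mex{3,1,0,0} = 2
G(14) = mex{2,2,1,1} = 0
G(15) = mex{0,3,2,2} = 1
G(16) = mex{1,2,3,3} = 0
G(17) = mex{0,0,2,2} = 1
G(18) = mex{1,1,0,0} = 2
G(19) = mex{2,0,1,1} = 3
G(20) = mex{3,1,0,0} = 2
G(21) = mex{2,2,1,1} = 0
G(22) = mex{0,3,2,2} = 1
G(23) = mex{1,2,3,3} = 0
G(24) = mex{0,0,2,2} = 1
G(25) = mex{1,1,0,0} = 2
G(26) = mex{2,0,1,1} = 3
G(27) = mex{3,1,0,0} = 2
G(28) = mex{2,2,1,1} = 0
P-positions are exactly the n with G(n) = 0.

0, 2, 7, 9, 14, 16, 21, 23, 28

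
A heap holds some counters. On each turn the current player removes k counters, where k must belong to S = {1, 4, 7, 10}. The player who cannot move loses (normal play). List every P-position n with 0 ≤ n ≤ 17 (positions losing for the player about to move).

n :  0  1  2  3  4  5  6  7  8  9 10 11 12 13 14 15 16 17
G :  0  1  0  1  2  0  1  2  0  1  2  0  1  0  1  2  0  1
P-positions are exactly the n with G(n) = 0.

0, 2, 5, 8, 11, 13, 16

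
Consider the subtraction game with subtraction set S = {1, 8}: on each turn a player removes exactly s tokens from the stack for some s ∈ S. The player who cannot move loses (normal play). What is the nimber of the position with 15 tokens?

0

n :  0  1  2  3  4  5  6  7  8  9 10 11 12 13 14 15
G :  0  1  0  1  0  1  0  1  2  0  1  0  1  0  1  0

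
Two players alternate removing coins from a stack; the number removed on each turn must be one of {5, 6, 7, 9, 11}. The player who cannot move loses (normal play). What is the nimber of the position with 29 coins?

n :  0  1  2  3  4  5  6  7  8  9 10 11 12 13 14 15 16 17 18 19 20 21 22 23 24 25 26 27 28 29
G :  0  0  0  0  0  1  1  1  1  1  2  2  2  2  2  3  0  0  0  0  0  1  1  1  1  1  2  2  2  2

2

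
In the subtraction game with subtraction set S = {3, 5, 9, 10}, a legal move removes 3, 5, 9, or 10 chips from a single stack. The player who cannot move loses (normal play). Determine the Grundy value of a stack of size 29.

n :  0  1  2  3  4  5  6  7  8  9 10 11 12 13 14 15 16 17 18 19 20 21 22 23 24 25 26 27 28 29
G :  0  0  0  1  1  1  2  2  0  3  3  1  4  2  0  0  0  1  1  1  2  2  0  3  3  1  4  2  0  0

0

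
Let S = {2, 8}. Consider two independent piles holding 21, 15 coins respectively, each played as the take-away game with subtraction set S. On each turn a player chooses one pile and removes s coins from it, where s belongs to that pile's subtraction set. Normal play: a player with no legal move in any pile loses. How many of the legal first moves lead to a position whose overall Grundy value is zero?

All piles use S = {2, 8}:
n :  0  1  2  3  4  5  6  7  8  9 10 11 12 13 14 15 16 17 18 19 20 21
G :  0  0  1  1  0  0  1  1  2  2  0  0  1  1  0  0  1  1  2  2  0  0
Pile A: G(21) = 0.
Pile B: G(15) = 0.
Combined Grundy value = 0 ⊕ 0 = 0.
A winning move leaves total XOR = 0, i.e. changes one component's Grundy value g to g ⊕ X where X is the current total.
Pile A: target g' = 0⊕0 = 0, but every legal move changes the Grundy value (mex property), so 0 moves.
Pile B: target g' = 0⊕0 = 0, but every legal move changes the Grundy value (mex property), so 0 moves.

0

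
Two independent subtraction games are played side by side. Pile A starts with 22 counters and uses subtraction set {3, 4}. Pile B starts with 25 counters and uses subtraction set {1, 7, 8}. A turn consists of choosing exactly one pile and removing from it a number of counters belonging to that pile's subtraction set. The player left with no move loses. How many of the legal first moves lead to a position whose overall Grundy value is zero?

Pile A, S = {3, 4}:
G(0) = 0
G(1) = mex{} = 0
G(2) = mex{} = 0
G(3) = mex{0} = 1
G(4) = mex{0,0} = 1
G(5) = mex{0,0} = 1
G(6) = mex{1,0} = 2
G(7) = mex{1,1} = 0
G(8) = mex{1,1} = 0
G(9) = mex{2,1} = 0
G(10) = mex{0,2} = 1
G(11) = mex{0,0} = 1
G(12) = mex{0,0} = 1
G(13) = mex{1,0} = 2
G(14) = mex{1,1} = 0
G(15) = mex{1,1} = 0
G(16) = mex{2,1} = 0
G(17) = mex{0,2} = 1
G(18) = mex{0,0} = 1
G(19) = mex{0,0} = 1
G(20) = mex{1,0} = 2
G(21) = mex{1,1} = 0
G(22) = mex{1,1} = 0
G_A(22) = 0.
Pile B, S = {1, 7, 8}:
G(0) = 0
G(1) = mex{0} = 1
G(2) = mex{1} = 0
G(3) = mex{0} = 1
G(4) = mex{1} = 0
G(5) = mex{0} = 1
G(6) = mex{1} = 0
G(7) = mex{0,0} = 1
G(8) = mex{1,1,0} = 2
G(9) = mex{2,0,1} = 3
G(10) = mex{3,1,0} = 2
G(11) = mex{2,0,1} = 3
G(12) = mex{3,1,0} = 2
G(13) = mex{2,0,1} = 3
G(14) = mex{3,1,0} = 2
G(15) = mex{2,2,1} = 0
G(16) = mex{0,3,2} = 1
G(17) = mex{1,2,3} = 0
G(18) = mex{0,3,2} = 1
G(19) = mex{1,2,3} = 0
G(20) = mex{0,3,2} = 1
G(21) = mex{1,2,3} = 0
G(22) = mex{0,0,2} = 1
G(23) = mex{1,1,0} = 2
G(24) = mex{2,0,1} = 3
G(25) = mex{3,1,0} = 2
G_B(25) = 2.
Combined Grundy value = 0 ⊕ 2 = 2.
A winning move leaves total XOR = 0, i.e. changes one component's Grundy value g to g ⊕ X where X is the current total.
Pile A: need g' = 0⊕2 = 2. Options: 22−3→G=1, 22−4→G=1. Hits: 0.
Pile B: need g' = 2⊕2 = 0. Options: 25−1→G=3, 25−7→G=1, 25−8→G=0. Hits: 1.

1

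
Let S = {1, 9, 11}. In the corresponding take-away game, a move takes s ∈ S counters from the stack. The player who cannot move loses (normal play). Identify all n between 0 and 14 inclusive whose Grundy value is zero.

0, 2, 4, 6, 8, 10, 12, 14

n :  0  1  2  3  4  5  6  7  8  9 10 11 12 13 14
G :  0  1  0  1  0  1  0  1  0  1  0  1  0  1  0
P-positions are exactly the n with G(n) = 0.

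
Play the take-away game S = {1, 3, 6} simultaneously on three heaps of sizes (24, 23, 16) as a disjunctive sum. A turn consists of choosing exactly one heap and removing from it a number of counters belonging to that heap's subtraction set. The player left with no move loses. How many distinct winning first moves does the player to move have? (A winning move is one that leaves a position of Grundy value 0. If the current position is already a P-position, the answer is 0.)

All heaps use S = {1, 3, 6}:
G(0) = 0
G(1) = mex{0} = 1
G(2) = mex{1} = 0
G(3) = mex{0,0} = 1
G(4) = mex{1,1} = 0
G(5) = mex{0,0} = 1
G(6) = mex{1,1,0} = 2
G(7) = mex{2,0,1} = 3
G(8) = mex{3,1,0} = 2
G(9) = mex{2,2,1} = 0
G(10) = mex{0,3,0} = 1
G(11) = mex{1,2,1} = 0
G(12) = mex{0,0,2} = 1
G(13) = mex{1,1,3} = 0
G(14) = mex{0,0,2} = 1
G(15) = mex{1,1,0} = 2
G(16) = mex{2,0,1} = 3
G(17) = mex{3,1,0} = 2
G(18) = mex{2,2,1} = 0
G(19) = mex{0,3,0} = 1
G(20) = mex{1,2,1} = 0
G(21) = mex{0,0,2} = 1
G(22) = mex{1,1,3} = 0
G(23) = mex{0,0,2} = 1
G(24) = mex{1,1,0} = 2
Heap A: G(24) = 2.
Heap B: G(23) = 1.
Heap C: G(16) = 3.
Combined Grundy value = 2 ⊕ 1 ⊕ 3 = 0.
A winning move leaves total XOR = 0, i.e. changes one component's Grundy value g to g ⊕ X where X is the current total.
Heap A: target g' = 2⊕0 = 2, but every legal move changes the Grundy value (mex property), so 0 moves.
Heap B: target g' = 1⊕0 = 1, but every legal move changes the Grundy value (mex property), so 0 moves.
Heap C: target g' = 3⊕0 = 3, but every legal move changes the Grundy value (mex property), so 0 moves.

0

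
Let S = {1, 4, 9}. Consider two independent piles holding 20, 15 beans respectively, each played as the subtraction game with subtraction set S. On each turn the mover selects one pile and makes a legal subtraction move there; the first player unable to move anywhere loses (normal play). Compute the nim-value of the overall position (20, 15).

0

All piles use S = {1, 4, 9}:
G(0) = 0
G(1) = mex{0} = 1
G(2) = mex{1} = 0
G(3) = mex{0} = 1
G(4) = mex{1,0} = 2
G(5) = mex{2,1} = 0
G(6) = mex{0,0} = 1
G(7) = mex{1,1} = 0
G(8) = mex{0,2} = 1
G(9) = mex{1,0,0} = 2
G(10) = mex{2,1,1} = 0
G(11) = mex{0,0,0} = 1
G(12) = mex{1,1,1} = 0
G(13) = mex{0,2,2} = 1
G(14) = mex{1,0,0} = 2
G(15) = mex{2,1,1} = 0
G(16) = mex{0,0,0} = 1
G(17) = mex{1,1,1} = 0
G(18) = mex{0,2,2} = 1
G(19) = mex{1,0,0} = 2
G(20) = mex{2,1,1} = 0
Pile A: G(20) = 0.
Pile B: G(15) = 0.
Combined Grundy value = 0 ⊕ 0 = 0.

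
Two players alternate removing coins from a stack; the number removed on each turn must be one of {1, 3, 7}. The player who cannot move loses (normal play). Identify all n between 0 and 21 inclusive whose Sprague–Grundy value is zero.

0, 2, 4, 6, 8, 10, 12, 14, 16, 18, 20

G(0) = 0
G(1) = mex{0} = 1
G(2) = mex{1} = 0
G(3) = mex{0,0} = 1
G(4) = mex{1,1} = 0
G(5) = mex{0,0} = 1
G(6) = mex{1,1} = 0
G(7) = mex{0,0,0} = 1
G(8) = mex{1,1,1} = 0
G(9) = mex{0,0,0} = 1
G(10) = mex{1,1,1} = 0
G(11) = mex{0,0,0} = 1
G(12) = mex{1,1,1} = 0
G(13) = mex{0,0,0} = 1
G(14) = mex{1,1,1} = 0
G(15) = mex{0,0,0} = 1
G(16) = mex{1,1,1} = 0
G(17) = mex{0,0,0} = 1
G(18) = mex{1,1,1} = 0
G(19) = mex{0,0,0} = 1
G(20) = mex{1,1,1} = 0
G(21) = mex{0,0,0} = 1
P-positions are exactly the n with G(n) = 0.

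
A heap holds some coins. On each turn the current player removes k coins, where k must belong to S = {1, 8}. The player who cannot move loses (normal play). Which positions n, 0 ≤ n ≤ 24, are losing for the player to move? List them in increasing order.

G(0) = 0
G(1) = mex{0} = 1
G(2) = mex{1} = 0
G(3) = mex{0} = 1
G(4) = mex{1} = 0
G(5) = mex{0} = 1
G(6) = mex{1} = 0
G(7) = mex{0} = 1
G(8) = mex{1,0} = 2
G(9) = mex{2,1} = 0
G(10) = mex{0,0} = 1
G(11) = mex{1,1} = 0
G(12) = mex{0,0} = 1
G(13) = mex{1,1} = 0
G(14) = mex{0,0} = 1
G(15) = mex{1,1} = 0
G(16) = mex{0,2} = 1
G(17) = mex{1,0} = 2
G(18) = mex{2,1} = 0
G(19) = mex{0,0} = 1
G(20) = mex{1,1} = 0
G(21) = mex{0,0} = 1
G(22) = mex{1,1} = 0
G(23) = mex{0,0} = 1
G(24) = mex{1,1} = 0
P-positions are exactly the n with G(n) = 0.

0, 2, 4, 6, 9, 11, 13, 15, 18, 20, 22, 24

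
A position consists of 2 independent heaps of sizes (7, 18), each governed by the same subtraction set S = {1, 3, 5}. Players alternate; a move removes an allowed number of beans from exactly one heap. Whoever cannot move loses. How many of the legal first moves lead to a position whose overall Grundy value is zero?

All heaps use S = {1, 3, 5}:
n :  0  1  2  3  4  5  6  7  8  9 10 11 12 13 14 15 16 17 18
G :  0  1  0  1  0  1  0  1  0  1  0  1  0  1  0  1  0  1  0
Heap A: G(7) = 1.
Heap B: G(18) = 0.
Combined Grundy value = 1 ⊕ 0 = 1.
A winning move leaves total XOR = 0, i.e. changes one component's Grundy value g to g ⊕ X where X is the current total.
Heap A: need g' = 1⊕1 = 0. Options: 7−1→G=0, 7−3→G=0, 7−5→G=0. Hits: 3.
Heap B: need g' = 0⊕1 = 1. Options: 18−1→G=1, 18−3→G=1, 18−5→G=1. Hits: 3.

6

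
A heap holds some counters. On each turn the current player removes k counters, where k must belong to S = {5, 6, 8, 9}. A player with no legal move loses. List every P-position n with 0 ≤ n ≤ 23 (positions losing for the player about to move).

G(0) = 0
G(1) = mex{} = 0
G(2) = mex{} = 0
G(3) = mex{} = 0
G(4) = mex{} = 0
G(5) = mex{0} = 1
G(6) = mex{0,0} = 1
G(7) = mex{0,0} = 1
G(8) = mex{0,0,0} = 1
G(9) = mex{0,0,0,0} = 1
G(10) = mex{1,0,0,0} = 2
G(11) = mex{1,1,0,0} = 2
G(12) = mex{1,1,0,0} = 2
G(13) = mex{1,1,1,0} = 2
G(14) = mex{1,1,1,1} = 0
G(15) = mex{2,1,1,1} = 0
G(16) = mex{2,2,1,1} = 0
G(17) = mex{2,2,1,1} = 0
G(18) = mex{2,2,2,1} = 0
G(19) = mex{0,2,2,2} = 1
G(20) = mex{0,0,2,2} = 1
G(21) = mex{0,0,2,2} = 1
G(22) = mex{0,0,0,2} = 1
G(23) = mex{0,0,0,0} = 1
P-positions are exactly the n with G(n) = 0.

0, 1, 2, 3, 4, 14, 15, 16, 17, 18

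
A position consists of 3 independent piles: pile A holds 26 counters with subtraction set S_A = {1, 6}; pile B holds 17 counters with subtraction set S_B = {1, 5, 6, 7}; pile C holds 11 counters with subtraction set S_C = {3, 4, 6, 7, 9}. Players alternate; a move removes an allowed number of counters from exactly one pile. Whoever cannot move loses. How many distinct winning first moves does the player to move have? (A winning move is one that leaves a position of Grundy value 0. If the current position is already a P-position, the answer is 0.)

Pile A, S = {1, 6}:
G(0) = 0
G(1) = mex{0} = 1
G(2) = mex{1} = 0
G(3) = mex{0} = 1
G(4) = mex{1} = 0
G(5) = mex{0} = 1
G(6) = mex{1,0} = 2
G(7) = mex{2,1} = 0
G(8) = mex{0,0} = 1
G(9) = mex{1,1} = 0
G(10) = mex{0,0} = 1
G(11) = mex{1,1} = 0
G(12) = mex{0,2} = 1
G(13) = mex{1,0} = 2
G(14) = mex{2,1} = 0
G(15) = mex{0,0} = 1
G(16) = mex{1,1} = 0
G(17) = mex{0,0} = 1
G(18) = mex{1,1} = 0
G(19) = mex{0,2} = 1
G(20) = mex{1,0} = 2
G(21) = mex{2,1} = 0
G(22) = mex{0,0} = 1
G(23) = mex{1,1} = 0
G(24) = mex{0,0} = 1
G(25) = mex{1,1} = 0
G(26) = mex{0,2} = 1
G_A(26) = 1.
Pile B, S = {1, 5, 6, 7}:
G(0) = 0
G(1) = mex{0} = 1
G(2) = mex{1} = 0
G(3) = mex{0} = 1
G(4) = mex{1} = 0
G(5) = mex{0,0} = 1
G(6) = mex{1,1,0} = 2
G(7) = mex{2,0,1,0} = 3
G(8) = mex{3,1,0,1} = 2
G(9) = mex{2,0,1,0} = 3
G(10) = mex{3,1,0,1} = 2
G(11) = mex{2,2,1,0} = 3
G(12) = mex{3,3,2,1} = 0
G(13) = mex{0,2,3,2} = 1
G(14) = mex{1,3,2,3} = 0
G(15) = mex{0,2,3,2} = 1
G(16) = mex{1,3,2,3} = 0
G(17) = mex{0,0,3,2} = 1
G_B(17) = 1.
Pile C, S = {3, 4, 6, 7, 9}:
G(0) = 0
G(1) = mex{} = 0
G(2) = mex{} = 0
G(3) = mex{0} = 1
G(4) = mex{0,0} = 1
G(5) = mex{0,0} = 1
G(6) = mex{1,0,0} = 2
G(7) = mex{1,1,0,0} = 2
G(8) = mex{1,1,0,0} = 2
G(9) = mex{2,1,1,0,0} = 3
G(10) = mex{2,2,1,1,0} = 3
G(11) = mex{2,2,1,1,0} = 3
G_C(11) = 3.
Combined Grundy value = 1 ⊕ 1 ⊕ 3 = 3.
A winning move leaves total XOR = 0, i.e. changes one component's Grundy value g to g ⊕ X where X is the current total.
Pile A: need g' = 1⊕3 = 2. Options: 26−1→G=0, 26−6→G=2. Hits: 1.
Pile B: need g' = 1⊕3 = 2. Options: 17−1→G=0, 17−5→G=0, 17−6→G=3, 17−7→G=2. Hits: 1.
Pile C: need g' = 3⊕3 = 0. Options: 11−3→G=2, 11−4→G=2, 11−6→G=1, 11−7→G=1, 11−9→G=0. Hits: 1.

3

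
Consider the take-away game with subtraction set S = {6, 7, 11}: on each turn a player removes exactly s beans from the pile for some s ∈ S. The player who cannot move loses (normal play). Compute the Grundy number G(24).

1

n :  0  1  2  3  4  5  6  7  8  9 10 11 12 13 14 15 16 17 18 19 20 21 22 23 24
G :  0  0  0  0  0  0  1  1  1  1  1  1  2  2  2  2  2  0  0  0  0  0  0  1  1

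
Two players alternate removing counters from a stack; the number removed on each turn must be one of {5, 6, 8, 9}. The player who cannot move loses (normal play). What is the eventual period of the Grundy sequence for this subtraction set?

G(0) = 0
G(1) = mex{} = 0
G(2) = mex{} = 0
G(3) = mex{} = 0
G(4) = mex{} = 0
G(5) = mex{0} = 1
G(6) = mex{0,0} = 1
G(7) = mex{0,0} = 1
G(8) = mex{0,0,0} = 1
G(9) = mex{0,0,0,0} = 1
G(10) = mex{1,0,0,0} = 2
G(11) = mex{1,1,0,0} = 2
G(12) = mex{1,1,0,0} = 2
G(13) = mex{1,1,1,0} = 2
G(14) = mex{1,1,1,1} = 0
G(15) = mex{2,1,1,1} = 0
G(16) = mex{2,2,1,1} = 0
G(17) = mex{2,2,1,1} = 0
G(18) = mex{2,2,2,1} = 0
G(19) = mex{0,2,2,2} = 1
G(20) = mex{0,0,2,2} = 1
G(21) = mex{0,0,2,2} = 1
G(22) = mex{0,0,0,2} = 1
G(23) = mex{0,0,0,0} = 1
G(24) = mex{1,0,0,0} = 2
G(25) = mex{1,1,0,0} = 2
G(26) = mex{1,1,0,0} = 2
G(27) = mex{1,1,1,0} = 2
G(28) = mex{1,1,1,1} = 0
G(29) = mex{2,1,1,1} = 0
G(n+14) = G(n) holds for n = 0,…,8 (a full window of length max(S) = 9), so the sequence is purely periodic with period 14.

14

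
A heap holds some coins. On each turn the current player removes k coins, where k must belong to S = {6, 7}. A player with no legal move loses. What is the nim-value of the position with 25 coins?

2

n :  0  1  2  3  4  5  6  7  8  9 10 11 12 13 14 15 16 17 18 19 20 21 22 23 24 25
G :  0  0  0  0  0  0  1  1  1  1  1  1  2  0  0  0  0  0  0  1  1  1  1  1  1  2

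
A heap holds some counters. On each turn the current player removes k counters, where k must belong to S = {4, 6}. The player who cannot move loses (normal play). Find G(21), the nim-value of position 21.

0

G(0) = 0
G(1) = mex{} = 0
G(2) = mex{} = 0
G(3) = mex{} = 0
G(4) = mex{0} = 1
G(5) = mex{0} = 1
G(6) = mex{0,0} = 1
G(7) = mex{0,0} = 1
G(8) = mex{1,0} = 2
G(9) = mex{1,0} = 2
G(10) = mex{1,1} = 0
G(11) = mex{1,1} = 0
G(12) = mex{2,1} = 0
G(13) = mex{2,1} = 0
G(14) = mex{0,2} = 1
G(15) = mex{0,2} = 1
G(16) = mex{0,0} = 1
G(17) = mex{0,0} = 1
G(18) = mex{1,0} = 2
G(19) = mex{1,0} = 2
G(20) = mex{1,1} = 0
G(21) = mex{1,1} = 0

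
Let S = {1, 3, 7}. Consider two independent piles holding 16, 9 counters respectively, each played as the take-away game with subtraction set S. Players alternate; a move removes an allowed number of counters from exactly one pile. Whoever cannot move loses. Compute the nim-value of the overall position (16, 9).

1

All piles use S = {1, 3, 7}:
n :  0  1  2  3  4  5  6  7  8  9 10 11 12 13 14 15 16
G :  0  1  0  1  0  1  0  1  0  1  0  1  0  1  0  1  0
Pile A: G(16) = 0.
Pile B: G(9) = 1.
Combined Grundy value = 0 ⊕ 1 = 1.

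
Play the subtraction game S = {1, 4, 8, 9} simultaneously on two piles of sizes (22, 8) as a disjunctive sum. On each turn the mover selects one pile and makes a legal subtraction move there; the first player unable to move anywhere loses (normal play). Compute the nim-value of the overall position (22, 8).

1

All piles use S = {1, 4, 8, 9}:
n :  0  1  2  3  4  5  6  7  8  9 10 11 12 13 14 15 16 17 18 19 20 21 22
G :  0  1  0  1  2  0  1  0  1  2  3  2  0  1  2  3  2  0  1  0  1  2  0
Pile A: G(22) = 0.
Pile B: G(8) = 1.
Combined Grundy value = 0 ⊕ 1 = 1.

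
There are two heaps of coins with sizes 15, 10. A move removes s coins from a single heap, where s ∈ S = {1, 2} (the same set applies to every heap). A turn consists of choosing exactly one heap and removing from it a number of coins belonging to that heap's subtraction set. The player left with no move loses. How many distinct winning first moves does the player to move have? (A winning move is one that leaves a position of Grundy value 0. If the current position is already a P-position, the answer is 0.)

All heaps use S = {1, 2}:
n :  0  1  2  3  4  5  6  7  8  9 10 11 12 13 14 15
G :  0  1  2  0  1  2  0  1  2  0  1  2  0  1  2  0
Heap A: G(15) = 0.
Heap B: G(10) = 1.
Combined Grundy value = 0 ⊕ 1 = 1.
A winning move leaves total XOR = 0, i.e. changes one component's Grundy value g to g ⊕ X where X is the current total.
Heap A: need g' = 0⊕1 = 1. Options: 15−1→G=2, 15−2→G=1. Hits: 1.
Heap B: need g' = 1⊕1 = 0. Options: 10−1→G=0, 10−2→G=2. Hits: 1.

2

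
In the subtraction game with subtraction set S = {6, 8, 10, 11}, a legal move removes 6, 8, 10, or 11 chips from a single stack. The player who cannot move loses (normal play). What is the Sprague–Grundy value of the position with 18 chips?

n :  0  1  2  3  4  5  6  7  8  9 10 11 12 13 14 15 16 17 18
G :  0  0  0  0  0  0  1  1  1  1  1  1  2  2  2  2  2  0  0

0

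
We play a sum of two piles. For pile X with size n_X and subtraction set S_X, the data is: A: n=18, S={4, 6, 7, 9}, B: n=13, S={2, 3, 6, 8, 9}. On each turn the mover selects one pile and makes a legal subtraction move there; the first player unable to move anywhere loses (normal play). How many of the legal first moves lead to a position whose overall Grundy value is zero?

Pile A, S = {4, 6, 7, 9}:
n :  0  1  2  3  4  5  6  7  8  9 10 11 12 13 14 15 16 17 18
G :  0  0  0  0  1  1  1  1  2  2  2  2  3  0  0  0  0  1  1
G_A(18) = 1.
Pile B, S = {2, 3, 6, 8, 9}:
G(0) = 0
G(1) = mex{} = 0
G(2) = mex{0} = 1
G(3) = mex{0,0} = 1
G(4) = mex{1,0} = 2
G(5) = mex{1,1} = 0
G(6) = mex{2,1,0} = 3
G(7) = mex{0,2,0} = 1
G(8) = mex{3,0,1,0} = 2
G(9) = mex{1,3,1,0,0} = 2
G(10) = mex{2,1,2,1,0} = 3
G(11) = mex{2,2,0,1,1} = 3
G(12) = mex{3,2,3,2,1} = 0
G(13) = mex{3,3,1,0,2} = 4
G_B(13) = 4.
Combined Grundy value = 1 ⊕ 4 = 5.
A winning move leaves total XOR = 0, i.e. changes one component's Grundy value g to g ⊕ X where X is the current total.
Pile A: need g' = 1⊕5 = 4. Options: 18−4→G=0, 18−6→G=3, 18−7→G=2, 18−9→G=2. Hits: 0.
Pile B: need g' = 4⊕5 = 1. Options: 13−2→G=3, 13−3→G=3, 13−6→G=1, 13−8→G=0, 13−9→G=2. Hits: 1.

1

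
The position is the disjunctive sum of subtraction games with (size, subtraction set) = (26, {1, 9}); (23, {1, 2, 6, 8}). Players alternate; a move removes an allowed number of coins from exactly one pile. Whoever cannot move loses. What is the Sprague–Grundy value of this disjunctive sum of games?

2

Pile A, S = {1, 9}:
n :  0  1  2  3  4  5  6  7  8  9 10 11 12 13 14 15 16 17 18 19 20 21 22 23 24 25 26
G :  0  1  0  1  0  1  0  1  0  1  0  1  0  1  0  1  0  1  0  1  0  1  0  1  0  1  0
G_A(26) = 0.
Pile B, S = {1, 2, 6, 8}:
G(0) = 0
G(1) = mex{0} = 1
G(2) = mex{1,0} = 2
G(3) = mex{2,1} = 0
G(4) = mex{0,2} = 1
G(5) = mex{1,0} = 2
G(6) = mex{2,1,0} = 3
G(7) = mex{3,2,1} = 0
G(8) = mex{0,3,2,0} = 1
G(9) = mex{1,0,0,1} = 2
G(10) = mex{2,1,1,2} = 0
G(11) = mex{0,2,2,0} = 1
G(12) = mex{1,0,3,1} = 2
G(13) = mex{2,1,0,2} = 3
G(14) = mex{3,2,1,3} = 0
G(15) = mex{0,3,2,0} = 1
G(16) = mex{1,0,0,1} = 2
G(17) = mex{2,1,1,2} = 0
G(18) = mex{0,2,2,0} = 1
G(19) = mex{1,0,3,1} = 2
G(20) = mex{2,1,0,2} = 3
G(21) = mex{3,2,1,3} = 0
G(22) = mex{0,3,2,0} = 1
G(23) = mex{1,0,0,1} = 2
G_B(23) = 2.
Combined Grundy value = 0 ⊕ 2 = 2.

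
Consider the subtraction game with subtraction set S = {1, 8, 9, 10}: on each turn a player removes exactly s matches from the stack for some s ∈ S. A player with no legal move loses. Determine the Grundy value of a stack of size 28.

n :  0  1  2  3  4  5  6  7  8  9 10 11 12 13 14 15 16 17 18 19 20 21 22 23 24 25 26 27 28
G :  0  1  0  1  0  1  0  1  2  3  2  3  2  3  2  3  4  0  1  0  1  0  1  0  1  2  3  2  3

3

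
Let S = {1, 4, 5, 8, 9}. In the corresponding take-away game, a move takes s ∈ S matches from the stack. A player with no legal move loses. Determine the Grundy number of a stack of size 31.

G(0) = 0
G(1) = mex{0} = 1
G(2) = mex{1} = 0
G(3) = mex{0} = 1
G(4) = mex{1,0} = 2
G(5) = mex{2,1,0} = 3
G(6) = mex{3,0,1} = 2
G(7) = mex{2,1,0} = 3
G(8) = mex{3,2,1,0} = 4
G(9) = mex{4,3,2,1,0} = 5
G(10) = mex{5,2,3,0,1} = 4
G(11) = mex{4,3,2,1,0} = 5
G(12) = mex{5,4,3,2,1} = 0
G(13) = mex{0,5,4,3,2} = 1
G(14) = mex{1,4,5,2,3} = 0
G(15) = mex{0,5,4,3,2} = 1
G(16) = mex{1,0,5,4,3} = 2
G(17) = mex{2,1,0,5,4} = 3
G(18) = mex{3,0,1,4,5} = 2
G(19) = mex{2,1,0,5,4} = 3
G(20) = mex{3,2,1,0,5} = 4
G(21) = mex{4,3,2,1,0} = 5
G(22) = mex{5,2,3,0,1} = 4
G(23) = mex{4,3,2,1,0} = 5
G(24) = mex{5,4,3,2,1} = 0
G(25) = mex{0,5,4,3,2} = 1
G(26) = mex{1,4,5,2,3} = 0
G(27) = mex{0,5,4,3,2} = 1
G(28) = mex{1,0,5,4,3} = 2
G(29) = mex{2,1,0,5,4} = 3
G(30) = mex{3,0,1,4,5} = 2
G(31) = mex{2,1,0,5,4} = 3

3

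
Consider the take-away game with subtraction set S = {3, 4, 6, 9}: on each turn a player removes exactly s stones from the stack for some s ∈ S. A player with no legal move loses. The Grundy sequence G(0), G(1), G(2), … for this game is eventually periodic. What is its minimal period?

12

n :  0  1  2  3  4  5  6  7  8  9 10 11 12 13 14 15 16 17 18 19 20 21 22 23 24 25
G :  0  0  0  1  1  1  2  2  2  3  3  3  0  0  0  1  1  1  2  2  2  3  3  3  0  0
G(n+12) = G(n) holds for n = 0,…,8 (a full window of length max(S) = 9), so the sequence is purely periodic with period 12.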